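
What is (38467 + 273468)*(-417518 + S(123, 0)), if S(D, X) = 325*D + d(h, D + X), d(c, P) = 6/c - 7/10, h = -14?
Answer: -1648769188443/14 ≈ -1.1777e+11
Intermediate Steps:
d(c, P) = -7/10 + 6/c (d(c, P) = 6/c - 7*⅒ = 6/c - 7/10 = -7/10 + 6/c)
S(D, X) = -79/70 + 325*D (S(D, X) = 325*D + (-7/10 + 6/(-14)) = 325*D + (-7/10 + 6*(-1/14)) = 325*D + (-7/10 - 3/7) = 325*D - 79/70 = -79/70 + 325*D)
(38467 + 273468)*(-417518 + S(123, 0)) = (38467 + 273468)*(-417518 + (-79/70 + 325*123)) = 311935*(-417518 + (-79/70 + 39975)) = 311935*(-417518 + 2798171/70) = 311935*(-26428089/70) = -1648769188443/14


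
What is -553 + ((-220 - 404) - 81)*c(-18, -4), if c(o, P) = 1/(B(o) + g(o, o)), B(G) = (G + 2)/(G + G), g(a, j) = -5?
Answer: -16328/41 ≈ -398.24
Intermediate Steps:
B(G) = (2 + G)/(2*G) (B(G) = (2 + G)/((2*G)) = (2 + G)*(1/(2*G)) = (2 + G)/(2*G))
c(o, P) = 1/(-5 + (2 + o)/(2*o)) (c(o, P) = 1/((2 + o)/(2*o) - 5) = 1/(-5 + (2 + o)/(2*o)))
-553 + ((-220 - 404) - 81)*c(-18, -4) = -553 + ((-220 - 404) - 81)*(-2*(-18)/(-2 + 9*(-18))) = -553 + (-624 - 81)*(-2*(-18)/(-2 - 162)) = -553 - (-1410)*(-18)/(-164) = -553 - (-1410)*(-18)*(-1)/164 = -553 - 705*(-9/41) = -553 + 6345/41 = -16328/41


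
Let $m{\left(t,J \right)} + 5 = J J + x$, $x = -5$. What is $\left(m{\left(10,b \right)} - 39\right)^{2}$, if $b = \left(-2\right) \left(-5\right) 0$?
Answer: $2401$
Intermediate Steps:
$b = 0$ ($b = 10 \cdot 0 = 0$)
$m{\left(t,J \right)} = -10 + J^{2}$ ($m{\left(t,J \right)} = -5 + \left(J J - 5\right) = -5 + \left(J^{2} - 5\right) = -5 + \left(-5 + J^{2}\right) = -10 + J^{2}$)
$\left(m{\left(10,b \right)} - 39\right)^{2} = \left(\left(-10 + 0^{2}\right) - 39\right)^{2} = \left(\left(-10 + 0\right) - 39\right)^{2} = \left(-10 - 39\right)^{2} = \left(-49\right)^{2} = 2401$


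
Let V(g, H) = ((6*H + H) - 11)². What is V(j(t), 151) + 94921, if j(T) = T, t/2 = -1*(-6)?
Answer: 1189037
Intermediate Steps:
t = 12 (t = 2*(-1*(-6)) = 2*6 = 12)
V(g, H) = (-11 + 7*H)² (V(g, H) = (7*H - 11)² = (-11 + 7*H)²)
V(j(t), 151) + 94921 = (-11 + 7*151)² + 94921 = (-11 + 1057)² + 94921 = 1046² + 94921 = 1094116 + 94921 = 1189037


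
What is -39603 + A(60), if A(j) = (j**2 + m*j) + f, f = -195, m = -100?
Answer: -42198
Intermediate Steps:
A(j) = -195 + j**2 - 100*j (A(j) = (j**2 - 100*j) - 195 = -195 + j**2 - 100*j)
-39603 + A(60) = -39603 + (-195 + 60**2 - 100*60) = -39603 + (-195 + 3600 - 6000) = -39603 - 2595 = -42198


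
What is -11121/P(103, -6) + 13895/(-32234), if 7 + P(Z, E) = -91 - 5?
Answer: 357043129/3320102 ≈ 107.54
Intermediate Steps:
P(Z, E) = -103 (P(Z, E) = -7 + (-91 - 5) = -7 - 96 = -103)
-11121/P(103, -6) + 13895/(-32234) = -11121/(-103) + 13895/(-32234) = -11121*(-1/103) + 13895*(-1/32234) = 11121/103 - 13895/32234 = 357043129/3320102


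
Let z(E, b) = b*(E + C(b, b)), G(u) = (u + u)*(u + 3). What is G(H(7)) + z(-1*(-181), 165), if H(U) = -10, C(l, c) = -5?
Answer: 29180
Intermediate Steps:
G(u) = 2*u*(3 + u) (G(u) = (2*u)*(3 + u) = 2*u*(3 + u))
z(E, b) = b*(-5 + E) (z(E, b) = b*(E - 5) = b*(-5 + E))
G(H(7)) + z(-1*(-181), 165) = 2*(-10)*(3 - 10) + 165*(-5 - 1*(-181)) = 2*(-10)*(-7) + 165*(-5 + 181) = 140 + 165*176 = 140 + 29040 = 29180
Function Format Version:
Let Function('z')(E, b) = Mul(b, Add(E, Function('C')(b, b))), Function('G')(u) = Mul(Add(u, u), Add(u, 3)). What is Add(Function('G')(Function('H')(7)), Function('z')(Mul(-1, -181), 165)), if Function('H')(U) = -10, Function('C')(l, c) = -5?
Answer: 29180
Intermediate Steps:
Function('G')(u) = Mul(2, u, Add(3, u)) (Function('G')(u) = Mul(Mul(2, u), Add(3, u)) = Mul(2, u, Add(3, u)))
Function('z')(E, b) = Mul(b, Add(-5, E)) (Function('z')(E, b) = Mul(b, Add(E, -5)) = Mul(b, Add(-5, E)))
Add(Function('G')(Function('H')(7)), Function('z')(Mul(-1, -181), 165)) = Add(Mul(2, -10, Add(3, -10)), Mul(165, Add(-5, Mul(-1, -181)))) = Add(Mul(2, -10, -7), Mul(165, Add(-5, 181))) = Add(140, Mul(165, 176)) = Add(140, 29040) = 29180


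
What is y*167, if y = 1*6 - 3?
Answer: 501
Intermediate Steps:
y = 3 (y = 6 - 3 = 3)
y*167 = 3*167 = 501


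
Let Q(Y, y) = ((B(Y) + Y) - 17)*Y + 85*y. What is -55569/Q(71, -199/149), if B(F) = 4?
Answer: -2759927/198889 ≈ -13.877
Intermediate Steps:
Q(Y, y) = 85*y + Y*(-13 + Y) (Q(Y, y) = ((4 + Y) - 17)*Y + 85*y = (-13 + Y)*Y + 85*y = Y*(-13 + Y) + 85*y = 85*y + Y*(-13 + Y))
-55569/Q(71, -199/149) = -55569/(71² - 13*71 + 85*(-199/149)) = -55569/(5041 - 923 + 85*(-199*1/149)) = -55569/(5041 - 923 + 85*(-199/149)) = -55569/(5041 - 923 - 16915/149) = -55569/596667/149 = -55569*149/596667 = -2759927/198889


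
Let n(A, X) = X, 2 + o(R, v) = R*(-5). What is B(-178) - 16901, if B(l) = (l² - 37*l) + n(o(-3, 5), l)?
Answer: 21191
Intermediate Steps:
o(R, v) = -2 - 5*R (o(R, v) = -2 + R*(-5) = -2 - 5*R)
B(l) = l² - 36*l (B(l) = (l² - 37*l) + l = l² - 36*l)
B(-178) - 16901 = -178*(-36 - 178) - 16901 = -178*(-214) - 16901 = 38092 - 16901 = 21191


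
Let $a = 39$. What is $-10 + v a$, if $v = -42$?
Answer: $-1648$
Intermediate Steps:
$-10 + v a = -10 - 1638 = -1648$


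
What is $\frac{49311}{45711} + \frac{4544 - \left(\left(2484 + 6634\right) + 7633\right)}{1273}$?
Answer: $- \frac{55024586}{6465567} \approx -8.5104$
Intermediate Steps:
$\frac{49311}{45711} + \frac{4544 - \left(\left(2484 + 6634\right) + 7633\right)}{1273} = 49311 \cdot \frac{1}{45711} + \left(4544 - \left(9118 + 7633\right)\right) \frac{1}{1273} = \frac{5479}{5079} + \left(4544 - 16751\right) \frac{1}{1273} = \frac{5479}{5079} - \frac{12207}{1273} = - \frac{55024586}{6465567}$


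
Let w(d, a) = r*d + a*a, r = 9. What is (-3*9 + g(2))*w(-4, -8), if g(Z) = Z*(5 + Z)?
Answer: -364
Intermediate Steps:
w(d, a) = a² + 9*d (w(d, a) = 9*d + a*a = 9*d + a² = a² + 9*d)
(-3*9 + g(2))*w(-4, -8) = (-3*9 + 2*(5 + 2))*((-8)² + 9*(-4)) = (-27 + 2*7)*(64 - 36) = (-27 + 14)*28 = -13*28 = -364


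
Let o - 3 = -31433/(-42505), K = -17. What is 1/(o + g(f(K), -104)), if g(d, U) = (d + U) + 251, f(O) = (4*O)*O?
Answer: 42505/55542963 ≈ 0.00076526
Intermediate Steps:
o = 158948/42505 (o = 3 - 31433/(-42505) = 3 - 31433*(-1/42505) = 3 + 31433/42505 = 158948/42505 ≈ 3.7395)
f(O) = 4*O²
g(d, U) = 251 + U + d (g(d, U) = (U + d) + 251 = 251 + U + d)
1/(o + g(f(K), -104)) = 1/(158948/42505 + (251 - 104 + 4*(-17)²)) = 1/(158948/42505 + (251 - 104 + 4*289)) = 1/(158948/42505 + (251 - 104 + 1156)) = 1/(158948/42505 + 1303) = 1/(55542963/42505) = 42505/55542963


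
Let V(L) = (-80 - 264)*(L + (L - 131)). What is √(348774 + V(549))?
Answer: √16126 ≈ 126.99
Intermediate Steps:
V(L) = 45064 - 688*L (V(L) = -344*(L + (-131 + L)) = -344*(-131 + 2*L) = 45064 - 688*L)
√(348774 + V(549)) = √(348774 + (45064 - 688*549)) = √(348774 + (45064 - 377712)) = √(348774 - 332648) = √16126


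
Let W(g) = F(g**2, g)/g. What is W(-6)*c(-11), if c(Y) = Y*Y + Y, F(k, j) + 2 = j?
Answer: 440/3 ≈ 146.67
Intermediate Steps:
F(k, j) = -2 + j
c(Y) = Y + Y**2 (c(Y) = Y**2 + Y = Y + Y**2)
W(g) = (-2 + g)/g
W(-6)*c(-11) = ((-2 - 6)/(-6))*(-11*(1 - 11)) = (-1/6*(-8))*(-11*(-10)) = (4/3)*110 = 440/3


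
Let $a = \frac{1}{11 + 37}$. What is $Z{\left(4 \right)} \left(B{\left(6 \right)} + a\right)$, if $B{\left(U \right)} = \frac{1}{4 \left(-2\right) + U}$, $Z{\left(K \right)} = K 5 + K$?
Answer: $- \frac{23}{2} \approx -11.5$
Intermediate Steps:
$Z{\left(K \right)} = 6 K$ ($Z{\left(K \right)} = 5 K + K = 6 K$)
$a = \frac{1}{48} \approx 0.020833$
$B{\left(U \right)} = \frac{1}{-8 + U}$
$Z{\left(4 \right)} \left(B{\left(6 \right)} + a\right) = 6 \cdot 4 \left(\frac{1}{-8 + 6} + \frac{1}{48}\right) = 24 \left(\frac{1}{-2} + \frac{1}{48}\right) = 24 \left(- \frac{1}{2} + \frac{1}{48}\right) = 24 \left(- \frac{23}{48}\right) = - \frac{23}{2}$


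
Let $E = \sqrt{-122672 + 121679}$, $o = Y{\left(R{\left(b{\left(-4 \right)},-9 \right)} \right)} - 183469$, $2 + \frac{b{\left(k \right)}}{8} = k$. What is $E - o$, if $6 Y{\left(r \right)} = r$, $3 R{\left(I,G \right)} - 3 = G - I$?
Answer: $\frac{550400}{3} + i \sqrt{993} \approx 1.8347 \cdot 10^{5} + 31.512 i$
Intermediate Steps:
$b{\left(k \right)} = -16 + 8 k$
$R{\left(I,G \right)} = 1 - \frac{I}{3} + \frac{G}{3}$ ($R{\left(I,G \right)} = 1 + \frac{G - I}{3} = 1 + \left(- \frac{I}{3} + \frac{G}{3}\right) = 1 - \frac{I}{3} + \frac{G}{3}$)
$Y{\left(r \right)} = \frac{r}{6}$
$o = - \frac{550400}{3}$ ($o = \frac{1 - \frac{-16 + 8 \left(-4\right)}{3} + \frac{1}{3} \left(-9\right)}{6} - 183469 = \frac{1 - \frac{-16 - 32}{3} - 3}{6} - 183469 = \frac{1 - -16 - 3}{6} - 183469 = \frac{1 + 16 - 3}{6} - 183469 = \frac{1}{6} \cdot 14 - 183469 = \frac{7}{3} - 183469 = - \frac{550400}{3} \approx -1.8347 \cdot 10^{5}$)
$E = i \sqrt{993}$ ($E = \sqrt{-993} = i \sqrt{993} \approx 31.512 i$)
$E - o = i \sqrt{993} - - \frac{550400}{3} = i \sqrt{993} + \frac{550400}{3} = \frac{550400}{3} + i \sqrt{993}$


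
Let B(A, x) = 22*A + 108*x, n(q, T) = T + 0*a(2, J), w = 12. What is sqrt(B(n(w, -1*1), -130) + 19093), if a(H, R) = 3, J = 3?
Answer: 3*sqrt(559) ≈ 70.930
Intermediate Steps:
n(q, T) = T (n(q, T) = T + 0*3 = T + 0 = T)
sqrt(B(n(w, -1*1), -130) + 19093) = sqrt((22*(-1*1) + 108*(-130)) + 19093) = sqrt((22*(-1) - 14040) + 19093) = sqrt((-22 - 14040) + 19093) = sqrt(-14062 + 19093) = sqrt(5031) = 3*sqrt(559)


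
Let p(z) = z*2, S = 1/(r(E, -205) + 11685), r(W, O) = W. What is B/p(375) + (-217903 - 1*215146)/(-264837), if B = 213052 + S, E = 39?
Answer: 221774463971071/776237247000 ≈ 285.70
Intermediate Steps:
S = 1/11724 (S = 1/(39 + 11685) = 1/11724 ≈ 8.5295e-5)
p(z) = 2*z
B = 2497821649/11724 (B = 213052 + 1/11724 = 2497821649/11724 ≈ 2.1305e+5)
B/p(375) + (-217903 - 1*215146)/(-264837) = 2497821649/(11724*((2*375))) + (-217903 - 1*215146)/(-264837) = (2497821649/11724)/750 + (-217903 - 215146)*(-1/264837) = (2497821649/11724)*(1/750) - 433049*(-1/264837) = 2497821649/8793000 + 433049/264837 = 221774463971071/776237247000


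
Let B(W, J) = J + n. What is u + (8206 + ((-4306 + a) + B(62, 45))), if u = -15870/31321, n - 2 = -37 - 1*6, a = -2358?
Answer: 48406396/31321 ≈ 1545.5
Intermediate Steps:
n = -41 (n = 2 + (-37 - 1*6) = 2 + (-37 - 6) = 2 - 43 = -41)
B(W, J) = -41 + J (B(W, J) = J - 41 = -41 + J)
u = -15870/31321 (u = -15870*1/31321 = -15870/31321 ≈ -0.50669)
u + (8206 + ((-4306 + a) + B(62, 45))) = -15870/31321 + (8206 + ((-4306 - 2358) + (-41 + 45))) = -15870/31321 + (8206 + (-6664 + 4)) = -15870/31321 + (8206 - 6660) = -15870/31321 + 1546 = 48406396/31321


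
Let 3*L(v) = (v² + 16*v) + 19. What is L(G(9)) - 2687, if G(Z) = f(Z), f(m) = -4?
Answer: -8090/3 ≈ -2696.7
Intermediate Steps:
G(Z) = -4
L(v) = 19/3 + v²/3 + 16*v/3 (L(v) = ((v² + 16*v) + 19)/3 = (19 + v² + 16*v)/3 = 19/3 + v²/3 + 16*v/3)
L(G(9)) - 2687 = (19/3 + (⅓)*(-4)² + (16/3)*(-4)) - 2687 = (19/3 + (⅓)*16 - 64/3) - 2687 = (19/3 + 16/3 - 64/3) - 2687 = -29/3 - 2687 = -8090/3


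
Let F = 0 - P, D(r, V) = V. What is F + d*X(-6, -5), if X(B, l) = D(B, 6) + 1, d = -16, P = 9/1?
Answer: -121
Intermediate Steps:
P = 9 (P = 9*1 = 9)
F = -9 (F = 0 - 1*9 = 0 - 9 = -9)
X(B, l) = 7 (X(B, l) = 6 + 1 = 7)
F + d*X(-6, -5) = -9 - 16*7 = -9 - 112 = -121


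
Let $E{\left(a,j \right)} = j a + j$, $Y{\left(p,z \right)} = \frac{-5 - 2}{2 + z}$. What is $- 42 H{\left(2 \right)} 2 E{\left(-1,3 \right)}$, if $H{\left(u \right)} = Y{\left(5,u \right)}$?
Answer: $0$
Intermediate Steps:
$Y{\left(p,z \right)} = - \frac{7}{2 + z}$
$H{\left(u \right)} = - \frac{7}{2 + u}$
$E{\left(a,j \right)} = j + a j$ ($E{\left(a,j \right)} = a j + j = j + a j$)
$- 42 H{\left(2 \right)} 2 E{\left(-1,3 \right)} = - 42 - \frac{7}{2 + 2} \cdot 2 \cdot 3 \left(1 - 1\right) = - 42 - \frac{7}{4} \cdot 2 \cdot 3 \cdot 0 = - 42 \left(-7\right) \frac{1}{4} \cdot 2 \cdot 0 = - 42 \left(\left(- \frac{7}{4}\right) 2\right) 0 = \left(-42\right) \left(- \frac{7}{2}\right) 0 = 147 \cdot 0 = 0$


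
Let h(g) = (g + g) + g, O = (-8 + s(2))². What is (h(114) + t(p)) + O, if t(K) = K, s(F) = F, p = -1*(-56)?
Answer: 434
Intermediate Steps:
p = 56
O = 36 (O = (-8 + 2)² = (-6)² = 36)
h(g) = 3*g (h(g) = 2*g + g = 3*g)
(h(114) + t(p)) + O = (3*114 + 56) + 36 = (342 + 56) + 36 = 398 + 36 = 434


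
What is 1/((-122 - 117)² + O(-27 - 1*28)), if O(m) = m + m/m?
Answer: 1/57067 ≈ 1.7523e-5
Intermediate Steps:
O(m) = 1 + m (O(m) = m + 1 = 1 + m)
1/((-122 - 117)² + O(-27 - 1*28)) = 1/((-122 - 117)² + (1 + (-27 - 1*28))) = 1/((-239)² + (1 + (-27 - 28))) = 1/(57121 + (1 - 55)) = 1/(57121 - 54) = 1/57067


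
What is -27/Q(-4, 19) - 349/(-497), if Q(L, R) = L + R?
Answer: -2728/2485 ≈ -1.0978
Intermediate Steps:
-27/Q(-4, 19) - 349/(-497) = -27/(-4 + 19) - 349/(-497) = -27/15 - 349*(-1/497) = -27*1/15 + 349/497 = -9/5 + 349/497 = -2728/2485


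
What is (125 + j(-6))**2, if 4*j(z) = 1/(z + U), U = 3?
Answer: 2247001/144 ≈ 15604.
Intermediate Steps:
j(z) = 1/(4*(3 + z)) (j(z) = 1/(4*(z + 3)) = 1/(4*(3 + z)))
(125 + j(-6))**2 = (125 + 1/(4*(3 - 6)))**2 = (125 + (1/4)/(-3))**2 = (125 + (1/4)*(-1/3))**2 = (125 - 1/12)**2 = (1499/12)**2 = 2247001/144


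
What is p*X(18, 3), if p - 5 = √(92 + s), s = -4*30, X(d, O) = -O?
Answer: -15 - 6*I*√7 ≈ -15.0 - 15.875*I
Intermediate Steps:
s = -120
p = 5 + 2*I*√7 (p = 5 + √(92 - 120) = 5 + √(-28) = 5 + 2*I*√7 ≈ 5.0 + 5.2915*I)
p*X(18, 3) = (5 + 2*I*√7)*(-1*3) = (5 + 2*I*√7)*(-3) = -15 - 6*I*√7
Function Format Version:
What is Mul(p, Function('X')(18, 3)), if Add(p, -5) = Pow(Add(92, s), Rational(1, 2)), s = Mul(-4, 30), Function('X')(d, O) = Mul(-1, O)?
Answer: Add(-15, Mul(-6, I, Pow(7, Rational(1, 2)))) ≈ Add(-15.000, Mul(-15.875, I))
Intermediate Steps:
s = -120
p = Add(5, Mul(2, I, Pow(7, Rational(1, 2)))) (p = Add(5, Pow(Add(92, -120), Rational(1, 2))) = Add(5, Pow(-28, Rational(1, 2))) = Add(5, Mul(2, I, Pow(7, Rational(1, 2)))) ≈ Add(5.0000, Mul(5.2915, I)))
Mul(p, Function('X')(18, 3)) = Mul(Add(5, Mul(2, I, Pow(7, Rational(1, 2)))), Mul(-1, 3)) = Mul(Add(5, Mul(2, I, Pow(7, Rational(1, 2)))), -3) = Add(-15, Mul(-6, I, Pow(7, Rational(1, 2))))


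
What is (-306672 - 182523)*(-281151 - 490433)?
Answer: 377455034880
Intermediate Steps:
(-306672 - 182523)*(-281151 - 490433) = -489195*(-771584) = 377455034880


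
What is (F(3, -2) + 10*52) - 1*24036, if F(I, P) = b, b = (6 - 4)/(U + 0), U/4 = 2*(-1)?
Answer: -94065/4 ≈ -23516.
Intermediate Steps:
U = -8 (U = 4*(2*(-1)) = 4*(-2) = -8)
b = -¼ (b = (6 - 4)/(-8 + 0) = 2/(-8) = 2*(-⅛) = -¼ ≈ -0.25000)
F(I, P) = -¼
(F(3, -2) + 10*52) - 1*24036 = (-¼ + 10*52) - 1*24036 = (-¼ + 520) - 24036 = 2079/4 - 24036 = -94065/4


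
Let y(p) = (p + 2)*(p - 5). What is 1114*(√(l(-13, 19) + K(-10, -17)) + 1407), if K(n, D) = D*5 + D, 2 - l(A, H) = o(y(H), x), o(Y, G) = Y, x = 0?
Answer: 1567398 + 1114*I*√394 ≈ 1.5674e+6 + 22112.0*I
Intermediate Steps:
y(p) = (-5 + p)*(2 + p) (y(p) = (2 + p)*(-5 + p) = (-5 + p)*(2 + p))
l(A, H) = 12 - H² + 3*H (l(A, H) = 2 - (-10 + H² - 3*H) = 2 + (10 - H² + 3*H) = 12 - H² + 3*H)
K(n, D) = 6*D (K(n, D) = 5*D + D = 6*D)
1114*(√(l(-13, 19) + K(-10, -17)) + 1407) = 1114*(√((12 - 1*19² + 3*19) + 6*(-17)) + 1407) = 1114*(√((12 - 1*361 + 57) - 102) + 1407) = 1114*(√((12 - 361 + 57) - 102) + 1407) = 1114*(√(-292 - 102) + 1407) = 1114*(√(-394) + 1407) = 1114*(I*√394 + 1407) = 1114*(1407 + I*√394) = 1567398 + 1114*I*√394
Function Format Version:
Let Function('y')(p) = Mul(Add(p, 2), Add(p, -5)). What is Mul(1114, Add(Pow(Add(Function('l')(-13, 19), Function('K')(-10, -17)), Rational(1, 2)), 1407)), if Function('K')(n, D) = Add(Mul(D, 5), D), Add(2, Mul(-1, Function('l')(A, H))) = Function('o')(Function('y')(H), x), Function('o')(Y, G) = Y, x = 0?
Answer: Add(1567398, Mul(1114, I, Pow(394, Rational(1, 2)))) ≈ Add(1.5674e+6, Mul(22112., I))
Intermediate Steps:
Function('y')(p) = Mul(Add(-5, p), Add(2, p)) (Function('y')(p) = Mul(Add(2, p), Add(-5, p)) = Mul(Add(-5, p), Add(2, p)))
Function('l')(A, H) = Add(12, Mul(-1, Pow(H, 2)), Mul(3, H)) (Function('l')(A, H) = Add(2, Mul(-1, Add(-10, Pow(H, 2), Mul(-3, H)))) = Add(2, Add(10, Mul(-1, Pow(H, 2)), Mul(3, H))) = Add(12, Mul(-1, Pow(H, 2)), Mul(3, H)))
Function('K')(n, D) = Mul(6, D) (Function('K')(n, D) = Add(Mul(5, D), D) = Mul(6, D))
Mul(1114, Add(Pow(Add(Function('l')(-13, 19), Function('K')(-10, -17)), Rational(1, 2)), 1407)) = Mul(1114, Add(Pow(Add(Add(12, Mul(-1, Pow(19, 2)), Mul(3, 19)), Mul(6, -17)), Rational(1, 2)), 1407)) = Mul(1114, Add(Pow(Add(Add(12, Mul(-1, 361), 57), -102), Rational(1, 2)), 1407)) = Mul(1114, Add(Pow(Add(Add(12, -361, 57), -102), Rational(1, 2)), 1407)) = Mul(1114, Add(Pow(Add(-292, -102), Rational(1, 2)), 1407)) = Mul(1114, Add(Pow(-394, Rational(1, 2)), 1407)) = Mul(1114, Add(Mul(I, Pow(394, Rational(1, 2))), 1407)) = Mul(1114, Add(1407, Mul(I, Pow(394, Rational(1, 2))))) = Add(1567398, Mul(1114, I, Pow(394, Rational(1, 2))))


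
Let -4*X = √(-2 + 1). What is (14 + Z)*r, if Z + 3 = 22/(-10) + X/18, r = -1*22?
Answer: -968/5 + 11*I/36 ≈ -193.6 + 0.30556*I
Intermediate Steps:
r = -22
X = -I/4 (X = -√(-2 + 1)/4 = -I/4 ≈ -0.25*I)
Z = -26/5 - I/72 (Z = -3 + (22/(-10) - I/4/18) = -3 + (22*(-⅒) - I/4*(1/18)) = -3 + (-11/5 - I/72) = -26/5 - I/72 ≈ -5.2 - 0.013889*I)
(14 + Z)*r = (14 + (-26/5 - I/72))*(-22) = (44/5 - I/72)*(-22) = -968/5 + 11*I/36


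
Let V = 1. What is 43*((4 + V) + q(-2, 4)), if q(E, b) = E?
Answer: 129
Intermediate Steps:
43*((4 + V) + q(-2, 4)) = 43*((4 + 1) - 2) = 43*(5 - 2) = 43*3 = 129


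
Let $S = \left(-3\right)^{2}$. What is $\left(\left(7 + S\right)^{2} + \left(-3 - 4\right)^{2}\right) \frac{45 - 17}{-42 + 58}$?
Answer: $\frac{2135}{4} \approx 533.75$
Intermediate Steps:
$S = 9$
$\left(\left(7 + S\right)^{2} + \left(-3 - 4\right)^{2}\right) \frac{45 - 17}{-42 + 58} = \left(\left(7 + 9\right)^{2} + \left(-3 - 4\right)^{2}\right) \frac{45 - 17}{-42 + 58} = \left(16^{2} + \left(-3 - 4\right)^{2}\right) \frac{28}{16} = \left(256 + \left(-7\right)^{2}\right) 28 \cdot \frac{1}{16} = \left(256 + 49\right) \frac{7}{4} = 305 \cdot \frac{7}{4} = \frac{2135}{4}$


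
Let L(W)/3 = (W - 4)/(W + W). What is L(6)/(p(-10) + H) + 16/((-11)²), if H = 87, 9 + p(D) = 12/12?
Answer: 2649/19118 ≈ 0.13856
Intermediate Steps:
p(D) = -8 (p(D) = -9 + 12/12 = -9 + 12*(1/12) = -9 + 1 = -8)
L(W) = 3*(-4 + W)/(2*W) (L(W) = 3*((W - 4)/(W + W)) = 3*((-4 + W)/((2*W))) = 3*((-4 + W)*(1/(2*W))) = 3*((-4 + W)/(2*W)) = 3*(-4 + W)/(2*W))
L(6)/(p(-10) + H) + 16/((-11)²) = (3/2 - 6/6)/(-8 + 87) + 16/((-11)²) = (3/2 - 6*⅙)/79 + 16/121 = (3/2 - 1)*(1/79) + 16*(1/121) = (½)*(1/79) + 16/121 = 1/158 + 16/121 = 2649/19118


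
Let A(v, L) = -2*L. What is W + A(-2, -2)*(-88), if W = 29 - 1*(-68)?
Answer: -255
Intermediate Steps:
W = 97 (W = 29 + 68 = 97)
W + A(-2, -2)*(-88) = 97 - 2*(-2)*(-88) = 97 + 4*(-88) = 97 - 352 = -255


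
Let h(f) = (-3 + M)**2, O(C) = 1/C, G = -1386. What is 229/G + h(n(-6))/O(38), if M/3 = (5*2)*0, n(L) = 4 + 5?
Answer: 473783/1386 ≈ 341.83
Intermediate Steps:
n(L) = 9
M = 0 (M = 3*((5*2)*0) = 3*(10*0) = 3*0 = 0)
h(f) = 9 (h(f) = (-3 + 0)**2 = (-3)**2 = 9)
229/G + h(n(-6))/O(38) = 229/(-1386) + 9/(1/38) = 229*(-1/1386) + 9/(1/38) = -229/1386 + 9*38 = -229/1386 + 342 = 473783/1386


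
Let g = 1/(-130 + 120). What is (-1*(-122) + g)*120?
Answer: 14628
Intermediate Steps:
g = -⅒ (g = 1/(-10) = -⅒ ≈ -0.10000)
(-1*(-122) + g)*120 = (-1*(-122) - ⅒)*120 = (122 - ⅒)*120 = (1219/10)*120 = 14628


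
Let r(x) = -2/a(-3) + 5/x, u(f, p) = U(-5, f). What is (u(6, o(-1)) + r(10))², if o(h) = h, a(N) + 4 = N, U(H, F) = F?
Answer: 9025/196 ≈ 46.046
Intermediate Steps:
a(N) = -4 + N
u(f, p) = f
r(x) = 2/7 + 5/x (r(x) = -2/(-4 - 3) + 5/x = -2/(-7) + 5/x = -2*(-⅐) + 5/x = 2/7 + 5/x)
(u(6, o(-1)) + r(10))² = (6 + (2/7 + 5/10))² = (6 + (2/7 + 5*(⅒)))² = (6 + (2/7 + ½))² = (6 + 11/14)² = (95/14)² = 9025/196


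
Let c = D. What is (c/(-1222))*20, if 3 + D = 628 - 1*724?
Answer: 990/611 ≈ 1.6203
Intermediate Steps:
D = -99 (D = -3 + (628 - 1*724) = -3 + (628 - 724) = -3 - 96 = -99)
c = -99
(c/(-1222))*20 = -99/(-1222)*20 = -99*(-1/1222)*20 = (99/1222)*20 = 990/611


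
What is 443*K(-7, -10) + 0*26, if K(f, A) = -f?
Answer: 3101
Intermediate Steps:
443*K(-7, -10) + 0*26 = 443*(-1*(-7)) + 0*26 = 443*7 + 0 = 3101 + 0 = 3101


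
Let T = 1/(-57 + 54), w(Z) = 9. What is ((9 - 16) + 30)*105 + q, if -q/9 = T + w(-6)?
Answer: 2337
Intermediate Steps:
T = -⅓ (T = 1/(-3) = -⅓ ≈ -0.33333)
q = -78 (q = -9*(-⅓ + 9) = -9*26/3 = -78)
((9 - 16) + 30)*105 + q = ((9 - 16) + 30)*105 - 78 = (-7 + 30)*105 - 78 = 23*105 - 78 = 2415 - 78 = 2337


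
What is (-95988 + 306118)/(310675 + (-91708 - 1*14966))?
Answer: 210130/204001 ≈ 1.0300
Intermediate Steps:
(-95988 + 306118)/(310675 + (-91708 - 1*14966)) = 210130/(310675 + (-91708 - 14966)) = 210130/(310675 - 106674) = 210130/204001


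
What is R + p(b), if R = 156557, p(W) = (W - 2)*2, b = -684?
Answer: 155185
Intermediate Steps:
p(W) = -4 + 2*W (p(W) = (-2 + W)*2 = -4 + 2*W)
R + p(b) = 156557 + (-4 + 2*(-684)) = 156557 + (-4 - 1368) = 156557 - 1372 = 155185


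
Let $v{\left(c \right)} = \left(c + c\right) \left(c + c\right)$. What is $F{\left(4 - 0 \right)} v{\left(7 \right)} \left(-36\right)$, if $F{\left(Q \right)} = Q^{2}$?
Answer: $-112896$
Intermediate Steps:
$v{\left(c \right)} = 4 c^{2}$ ($v{\left(c \right)} = 2 c 2 c = 4 c^{2}$)
$F{\left(4 - 0 \right)} v{\left(7 \right)} \left(-36\right) = \left(4 - 0\right)^{2} \cdot 4 \cdot 7^{2} \left(-36\right) = \left(4 + 0\right)^{2} \cdot 4 \cdot 49 \left(-36\right) = 4^{2} \cdot 196 \left(-36\right) = 16 \cdot 196 \left(-36\right) = 3136 \left(-36\right) = -112896$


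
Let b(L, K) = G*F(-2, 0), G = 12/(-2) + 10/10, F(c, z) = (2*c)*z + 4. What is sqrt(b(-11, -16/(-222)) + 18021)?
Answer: sqrt(18001) ≈ 134.17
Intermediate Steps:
F(c, z) = 4 + 2*c*z (F(c, z) = 2*c*z + 4 = 4 + 2*c*z)
G = -5 (G = 12*(-1/2) + 10*(1/10) = -6 + 1 = -5)
b(L, K) = -20 (b(L, K) = -5*(4 + 2*(-2)*0) = -5*(4 + 0) = -5*4 = -20)
sqrt(b(-11, -16/(-222)) + 18021) = sqrt(-20 + 18021) = sqrt(18001)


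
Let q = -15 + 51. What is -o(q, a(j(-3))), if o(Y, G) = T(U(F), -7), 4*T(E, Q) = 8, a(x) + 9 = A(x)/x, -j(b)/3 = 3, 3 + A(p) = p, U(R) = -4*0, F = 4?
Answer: -2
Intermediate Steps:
U(R) = 0
A(p) = -3 + p
j(b) = -9 (j(b) = -3*3 = -9)
a(x) = -9 + (-3 + x)/x
q = 36
T(E, Q) = 2 (T(E, Q) = (¼)*8 = 2)
o(Y, G) = 2
-o(q, a(j(-3))) = -1*2 = -2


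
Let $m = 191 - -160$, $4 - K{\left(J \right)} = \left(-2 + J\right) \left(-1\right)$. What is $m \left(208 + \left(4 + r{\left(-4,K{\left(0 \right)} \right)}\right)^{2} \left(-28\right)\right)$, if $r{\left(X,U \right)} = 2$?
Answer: $-280800$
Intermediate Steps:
$K{\left(J \right)} = 2 + J$ ($K{\left(J \right)} = 4 - \left(-2 + J\right) \left(-1\right) = 4 - \left(2 - J\right) = 4 + \left(-2 + J\right) = 2 + J$)
$m = 351$ ($m = 191 + 160 = 351$)
$m \left(208 + \left(4 + r{\left(-4,K{\left(0 \right)} \right)}\right)^{2} \left(-28\right)\right) = 351 \left(208 + \left(4 + 2\right)^{2} \left(-28\right)\right) = 351 \left(208 + 6^{2} \left(-28\right)\right) = 351 \left(208 + 36 \left(-28\right)\right) = 351 \left(208 - 1008\right) = 351 \left(-800\right) = -280800$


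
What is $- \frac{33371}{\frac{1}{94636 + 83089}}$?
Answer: $-5930860975$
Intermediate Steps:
$- \frac{33371}{\frac{1}{94636 + 83089}} = - \frac{33371}{\frac{1}{177725}} = - 33371 \frac{1}{\frac{1}{177725}} = \left(-33371\right) 177725 = -5930860975$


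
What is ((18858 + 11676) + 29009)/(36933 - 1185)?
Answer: 59543/35748 ≈ 1.6656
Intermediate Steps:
((18858 + 11676) + 29009)/(36933 - 1185) = (30534 + 29009)/35748 = 59543*(1/35748) = 59543/35748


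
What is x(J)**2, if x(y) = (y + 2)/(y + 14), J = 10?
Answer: 1/4 ≈ 0.25000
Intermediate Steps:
x(y) = (2 + y)/(14 + y)
x(J)**2 = ((2 + 10)/(14 + 10))**2 = (12/24)**2 = ((1/24)*12)**2 = (1/2)**2 = 1/4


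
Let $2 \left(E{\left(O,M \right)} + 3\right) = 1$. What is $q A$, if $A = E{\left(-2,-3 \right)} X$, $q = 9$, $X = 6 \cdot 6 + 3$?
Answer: $- \frac{1755}{2} \approx -877.5$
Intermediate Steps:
$E{\left(O,M \right)} = - \frac{5}{2}$ ($E{\left(O,M \right)} = -3 + \frac{1}{2} \cdot 1 = -3 + \frac{1}{2} = - \frac{5}{2}$)
$X = 39$ ($X = 36 + 3 = 39$)
$A = - \frac{195}{2}$ ($A = \left(- \frac{5}{2}\right) 39 = - \frac{195}{2} \approx -97.5$)
$q A = 9 \left(- \frac{195}{2}\right) = - \frac{1755}{2}$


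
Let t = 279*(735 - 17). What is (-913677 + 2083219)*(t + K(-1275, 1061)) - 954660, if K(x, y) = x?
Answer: 232792871814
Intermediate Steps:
t = 200322 (t = 279*718 = 200322)
(-913677 + 2083219)*(t + K(-1275, 1061)) - 954660 = (-913677 + 2083219)*(200322 - 1275) - 954660 = 1169542*199047 - 954660 = 232793826474 - 954660 = 232792871814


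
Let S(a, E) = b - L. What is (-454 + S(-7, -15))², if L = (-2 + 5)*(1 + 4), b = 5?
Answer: 215296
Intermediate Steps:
L = 15 (L = 3*5 = 15)
S(a, E) = -10 (S(a, E) = 5 - 1*15 = 5 - 15 = -10)
(-454 + S(-7, -15))² = (-454 - 10)² = (-464)² = 215296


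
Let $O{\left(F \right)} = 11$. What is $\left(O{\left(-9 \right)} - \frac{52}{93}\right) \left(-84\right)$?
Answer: $- \frac{27188}{31} \approx -877.03$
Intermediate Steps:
$\left(O{\left(-9 \right)} - \frac{52}{93}\right) \left(-84\right) = \left(11 - \frac{52}{93}\right) \left(-84\right) = \frac{971}{93} \left(-84\right) = - \frac{27188}{31}$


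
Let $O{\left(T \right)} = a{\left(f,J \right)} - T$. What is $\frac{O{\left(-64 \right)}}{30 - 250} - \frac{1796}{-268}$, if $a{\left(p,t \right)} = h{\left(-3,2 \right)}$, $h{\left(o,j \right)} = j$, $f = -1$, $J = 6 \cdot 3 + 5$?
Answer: $\frac{4289}{670} \approx 6.4015$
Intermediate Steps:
$J = 23$ ($J = 18 + 5 = 23$)
$a{\left(p,t \right)} = 2$
$O{\left(T \right)} = 2 - T$
$\frac{O{\left(-64 \right)}}{30 - 250} - \frac{1796}{-268} = \frac{2 - -64}{30 - 250} - \frac{1796}{-268} = \frac{2 + 64}{30 - 250} - - \frac{449}{67} = \frac{66}{-220} + \frac{449}{67} = 66 \left(- \frac{1}{220}\right) + \frac{449}{67} = - \frac{3}{10} + \frac{449}{67} = \frac{4289}{670}$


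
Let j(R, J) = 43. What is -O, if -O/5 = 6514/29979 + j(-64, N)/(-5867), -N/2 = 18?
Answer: 184642705/175886793 ≈ 1.0498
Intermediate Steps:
N = -36 (N = -2*18 = -36)
O = -184642705/175886793 (O = -5*(6514/29979 + 43/(-5867)) = -5*(6514*(1/29979) + 43*(-1/5867)) = -5*(6514/29979 - 43/5867) = -5*36928541/175886793 = -184642705/175886793 ≈ -1.0498)
-O = -1*(-184642705/175886793) = 184642705/175886793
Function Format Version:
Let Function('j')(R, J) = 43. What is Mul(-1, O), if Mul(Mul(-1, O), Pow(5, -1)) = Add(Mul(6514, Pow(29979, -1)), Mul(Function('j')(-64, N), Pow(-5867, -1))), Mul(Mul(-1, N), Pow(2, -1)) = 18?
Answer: Rational(184642705, 175886793) ≈ 1.0498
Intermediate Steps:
N = -36 (N = Mul(-2, 18) = -36)
O = Rational(-184642705, 175886793) (O = Mul(-5, Add(Mul(6514, Pow(29979, -1)), Mul(43, Pow(-5867, -1)))) = Mul(-5, Add(Mul(6514, Rational(1, 29979)), Mul(43, Rational(-1, 5867)))) = Mul(-5, Add(Rational(6514, 29979), Rational(-43, 5867))) = Mul(-5, Rational(36928541, 175886793)) = Rational(-184642705, 175886793) ≈ -1.0498)
Mul(-1, O) = Mul(-1, Rational(-184642705, 175886793)) = Rational(184642705, 175886793)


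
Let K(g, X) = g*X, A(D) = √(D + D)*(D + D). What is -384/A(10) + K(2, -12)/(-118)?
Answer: 12/59 - 48*√5/25 ≈ -4.0899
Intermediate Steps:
A(D) = 2*√2*D^(3/2) (A(D) = √(2*D)*(2*D) = (√2*√D)*(2*D) = 2*√2*D^(3/2))
K(g, X) = X*g
-384/A(10) + K(2, -12)/(-118) = -384*√5/200 - 12*2/(-118) = -384*√5/200 - 24*(-1/118) = -384*√5/200 + 12/59 = -48*√5/25 + 12/59 = 12/59 - 48*√5/25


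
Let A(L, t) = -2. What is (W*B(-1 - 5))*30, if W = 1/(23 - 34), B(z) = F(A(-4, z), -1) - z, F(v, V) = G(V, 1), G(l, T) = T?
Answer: -210/11 ≈ -19.091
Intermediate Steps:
F(v, V) = 1
B(z) = 1 - z
W = -1/11 (W = 1/(-11) = -1/11 ≈ -0.090909)
(W*B(-1 - 5))*30 = -(1 - (-1 - 5))/11*30 = -(1 - 1*(-6))/11*30 = -(1 + 6)/11*30 = -1/11*7*30 = -7/11*30 = -210/11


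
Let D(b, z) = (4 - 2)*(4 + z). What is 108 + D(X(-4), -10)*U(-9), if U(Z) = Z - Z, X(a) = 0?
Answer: 108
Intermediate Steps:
U(Z) = 0
D(b, z) = 8 + 2*z (D(b, z) = 2*(4 + z) = 8 + 2*z)
108 + D(X(-4), -10)*U(-9) = 108 + (8 + 2*(-10))*0 = 108 + (8 - 20)*0 = 108 - 12*0 = 108 + 0 = 108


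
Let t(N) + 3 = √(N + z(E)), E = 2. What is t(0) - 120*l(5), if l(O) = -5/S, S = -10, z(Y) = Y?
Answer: -63 + √2 ≈ -61.586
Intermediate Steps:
t(N) = -3 + √(2 + N) (t(N) = -3 + √(N + 2) = -3 + √(2 + N))
l(O) = ½ (l(O) = -5/(-10) = -5*(-⅒) = ½)
t(0) - 120*l(5) = (-3 + √(2 + 0)) - 120*½ = (-3 + √2) - 60 = -63 + √2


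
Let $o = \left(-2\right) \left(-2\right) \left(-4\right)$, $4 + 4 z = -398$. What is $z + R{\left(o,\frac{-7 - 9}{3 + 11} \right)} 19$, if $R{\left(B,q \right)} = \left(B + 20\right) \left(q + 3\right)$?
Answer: $\frac{569}{14} \approx 40.643$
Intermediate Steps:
$z = - \frac{201}{2}$ ($z = -1 + \frac{1}{4} \left(-398\right) = -1 - \frac{199}{2} = - \frac{201}{2} \approx -100.5$)
$o = -16$ ($o = 4 \left(-4\right) = -16$)
$R{\left(B,q \right)} = \left(3 + q\right) \left(20 + B\right)$ ($R{\left(B,q \right)} = \left(20 + B\right) \left(3 + q\right) = \left(3 + q\right) \left(20 + B\right)$)
$z + R{\left(o,\frac{-7 - 9}{3 + 11} \right)} 19 = - \frac{201}{2} + \left(60 + 3 \left(-16\right) + 20 \frac{-7 - 9}{3 + 11} - 16 \frac{-7 - 9}{3 + 11}\right) 19 = - \frac{201}{2} + \left(60 - 48 + 20 \left(- \frac{16}{14}\right) - 16 \left(- \frac{16}{14}\right)\right) 19 = - \frac{201}{2} + \left(60 - 48 + 20 \left(\left(-16\right) \frac{1}{14}\right) - 16 \left(\left(-16\right) \frac{1}{14}\right)\right) 19 = - \frac{201}{2} + \left(60 - 48 + 20 \left(- \frac{8}{7}\right) - - \frac{128}{7}\right) 19 = - \frac{201}{2} + \left(60 - 48 - \frac{160}{7} + \frac{128}{7}\right) 19 = - \frac{201}{2} + \frac{52}{7} \cdot 19 = - \frac{201}{2} + \frac{988}{7} = \frac{569}{14}$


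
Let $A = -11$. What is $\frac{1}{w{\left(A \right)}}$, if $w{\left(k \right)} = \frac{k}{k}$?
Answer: $1$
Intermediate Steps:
$w{\left(k \right)} = 1$
$\frac{1}{w{\left(A \right)}} = 1^{-1} = 1$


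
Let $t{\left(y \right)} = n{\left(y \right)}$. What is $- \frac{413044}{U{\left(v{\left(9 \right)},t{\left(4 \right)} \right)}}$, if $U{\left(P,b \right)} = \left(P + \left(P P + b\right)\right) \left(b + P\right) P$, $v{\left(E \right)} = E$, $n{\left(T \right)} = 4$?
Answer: $- \frac{206522}{5499} \approx -37.556$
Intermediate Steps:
$t{\left(y \right)} = 4$
$U{\left(P,b \right)} = P \left(P + b\right) \left(P + b + P^{2}\right)$ ($U{\left(P,b \right)} = \left(P + \left(P^{2} + b\right)\right) \left(P + b\right) P = \left(P + \left(b + P^{2}\right)\right) \left(P + b\right) P = \left(P + b + P^{2}\right) \left(P + b\right) P = \left(P + b\right) \left(P + b + P^{2}\right) P = P \left(P + b\right) \left(P + b + P^{2}\right)$)
$- \frac{413044}{U{\left(v{\left(9 \right)},t{\left(4 \right)} \right)}} = - \frac{413044}{9 \left(9^{2} + 9^{3} + 4^{2} + 4 \cdot 9^{2} + 2 \cdot 9 \cdot 4\right)} = - \frac{413044}{9 \left(81 + 729 + 16 + 4 \cdot 81 + 72\right)} = - \frac{413044}{9 \left(81 + 729 + 16 + 324 + 72\right)} = - \frac{413044}{9 \cdot 1222} = - \frac{413044}{10998} = \left(-413044\right) \frac{1}{10998} = - \frac{206522}{5499}$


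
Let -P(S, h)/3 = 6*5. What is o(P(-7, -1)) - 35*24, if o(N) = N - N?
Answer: -840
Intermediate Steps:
P(S, h) = -90 (P(S, h) = -18*5 = -3*30 = -90)
o(N) = 0
o(P(-7, -1)) - 35*24 = 0 - 35*24 = 0 - 840 = -840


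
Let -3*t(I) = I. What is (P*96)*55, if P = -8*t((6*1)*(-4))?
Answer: -337920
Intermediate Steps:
t(I) = -I/3
P = -64 (P = -(-8)*(6*1)*(-4)/3 = -(-8)*6*(-4)/3 = -(-8)*(-24)/3 = -8*8 = -64)
(P*96)*55 = -64*96*55 = -6144*55 = -337920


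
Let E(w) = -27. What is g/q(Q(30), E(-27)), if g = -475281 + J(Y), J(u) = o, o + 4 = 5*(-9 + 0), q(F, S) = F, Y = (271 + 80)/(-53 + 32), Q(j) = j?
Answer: -47533/3 ≈ -15844.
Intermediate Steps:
Y = -117/7 (Y = 351/(-21) = 351*(-1/21) = -117/7 ≈ -16.714)
o = -49 (o = -4 + 5*(-9 + 0) = -4 + 5*(-9) = -4 - 45 = -49)
J(u) = -49
g = -475330 (g = -475281 - 49 = -475330)
g/q(Q(30), E(-27)) = -475330/30 = -475330*1/30 = -47533/3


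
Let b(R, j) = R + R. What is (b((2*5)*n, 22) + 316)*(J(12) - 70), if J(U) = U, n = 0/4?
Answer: -18328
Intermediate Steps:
n = 0 (n = 0*(1/4) = 0)
b(R, j) = 2*R
(b((2*5)*n, 22) + 316)*(J(12) - 70) = (2*((2*5)*0) + 316)*(12 - 70) = (2*(10*0) + 316)*(-58) = (2*0 + 316)*(-58) = (0 + 316)*(-58) = 316*(-58) = -18328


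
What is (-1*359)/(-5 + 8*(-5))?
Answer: 359/45 ≈ 7.9778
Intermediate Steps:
(-1*359)/(-5 + 8*(-5)) = -359/(-5 - 40) = -359/(-45) = -359*(-1/45) = 359/45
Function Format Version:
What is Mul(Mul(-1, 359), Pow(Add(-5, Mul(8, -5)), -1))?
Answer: Rational(359, 45) ≈ 7.9778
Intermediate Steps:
Mul(Mul(-1, 359), Pow(Add(-5, Mul(8, -5)), -1)) = Mul(-359, Pow(Add(-5, -40), -1)) = Mul(-359, Pow(-45, -1)) = Mul(-359, Rational(-1, 45)) = Rational(359, 45)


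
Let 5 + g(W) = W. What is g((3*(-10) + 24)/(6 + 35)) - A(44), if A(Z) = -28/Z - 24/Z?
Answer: -1788/451 ≈ -3.9645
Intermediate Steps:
g(W) = -5 + W
A(Z) = -52/Z
g((3*(-10) + 24)/(6 + 35)) - A(44) = (-5 + (3*(-10) + 24)/(6 + 35)) - (-52)/44 = (-5 + (-30 + 24)/41) - (-52)/44 = (-5 - 6*1/41) - 1*(-13/11) = (-5 - 6/41) + 13/11 = -211/41 + 13/11 = -1788/451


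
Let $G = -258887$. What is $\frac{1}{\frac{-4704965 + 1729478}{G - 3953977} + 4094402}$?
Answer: $\frac{61056}{249987851635} \approx 2.4424 \cdot 10^{-7}$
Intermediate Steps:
$\frac{1}{\frac{-4704965 + 1729478}{G - 3953977} + 4094402} = \frac{1}{\frac{-4704965 + 1729478}{-258887 - 3953977} + 4094402} = \frac{1}{- \frac{2975487}{-4212864} + 4094402} = \frac{1}{\left(-2975487\right) \left(- \frac{1}{4212864}\right) + 4094402} = \frac{1}{\frac{43123}{61056} + 4094402} = \frac{1}{\frac{249987851635}{61056}} = \frac{61056}{249987851635}$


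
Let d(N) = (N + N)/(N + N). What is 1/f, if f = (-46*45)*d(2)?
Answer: -1/2070 ≈ -0.00048309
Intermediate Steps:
d(N) = 1 (d(N) = (2*N)/((2*N)) = (2*N)*(1/(2*N)) = 1)
f = -2070 (f = -46*45*1 = -2070*1 = -2070)
1/f = 1/(-2070) = -1/2070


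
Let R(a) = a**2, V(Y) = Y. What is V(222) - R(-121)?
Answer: -14419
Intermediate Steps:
V(222) - R(-121) = 222 - 1*(-121)**2 = 222 - 1*14641 = 222 - 14641 = -14419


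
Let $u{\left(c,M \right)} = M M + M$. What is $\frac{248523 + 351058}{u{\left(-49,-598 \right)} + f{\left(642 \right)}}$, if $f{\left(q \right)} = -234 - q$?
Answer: $\frac{599581}{356130} \approx 1.6836$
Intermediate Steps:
$u{\left(c,M \right)} = M + M^{2}$ ($u{\left(c,M \right)} = M^{2} + M = M + M^{2}$)
$\frac{248523 + 351058}{u{\left(-49,-598 \right)} + f{\left(642 \right)}} = \frac{248523 + 351058}{- 598 \left(1 - 598\right) - 876} = \frac{599581}{\left(-598\right) \left(-597\right) - 876} = \frac{599581}{357006 - 876} = \frac{599581}{356130}$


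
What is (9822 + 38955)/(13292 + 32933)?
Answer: 48777/46225 ≈ 1.0552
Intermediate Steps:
(9822 + 38955)/(13292 + 32933) = 48777/46225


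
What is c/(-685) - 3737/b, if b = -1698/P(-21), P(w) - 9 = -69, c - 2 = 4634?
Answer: -26910438/193855 ≈ -138.82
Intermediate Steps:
c = 4636 (c = 2 + 4634 = 4636)
P(w) = -60 (P(w) = 9 - 69 = -60)
b = 283/10 (b = -1698/(-60) = -1698*(-1/60) = 283/10 ≈ 28.300)
c/(-685) - 3737/b = 4636/(-685) - 3737/283/10 = 4636*(-1/685) - 3737*10/283 = -4636/685 - 37370/283 = -26910438/193855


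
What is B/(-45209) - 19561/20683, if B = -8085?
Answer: -717111194/935057747 ≈ -0.76692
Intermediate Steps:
B/(-45209) - 19561/20683 = -8085/(-45209) - 19561/20683 = -8085*(-1/45209) - 19561*1/20683 = 8085/45209 - 19561/20683 = -717111194/935057747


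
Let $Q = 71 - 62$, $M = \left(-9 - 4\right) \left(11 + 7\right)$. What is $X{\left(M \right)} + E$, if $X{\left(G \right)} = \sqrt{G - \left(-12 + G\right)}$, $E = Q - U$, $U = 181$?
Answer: $-172 + 2 \sqrt{3} \approx -168.54$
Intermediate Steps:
$M = -234$ ($M = \left(-13\right) 18 = -234$)
$Q = 9$
$E = -172$ ($E = 9 - 181 = -172$)
$X{\left(G \right)} = 2 \sqrt{3}$ ($X{\left(G \right)} = \sqrt{12} = 2 \sqrt{3}$)
$X{\left(M \right)} + E = 2 \sqrt{3} - 172 = -172 + 2 \sqrt{3}$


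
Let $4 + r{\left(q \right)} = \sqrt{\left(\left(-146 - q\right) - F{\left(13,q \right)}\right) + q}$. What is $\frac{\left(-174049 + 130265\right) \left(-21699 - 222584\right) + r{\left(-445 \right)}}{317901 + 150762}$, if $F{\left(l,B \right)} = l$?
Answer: $\frac{3565228956}{156221} + \frac{i \sqrt{159}}{468663} \approx 22822.0 + 2.6905 \cdot 10^{-5} i$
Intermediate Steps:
$r{\left(q \right)} = -4 + i \sqrt{159}$ ($r{\left(q \right)} = -4 + \sqrt{\left(\left(-146 - q\right) - 13\right) + q} = -4 + \sqrt{\left(-159 - q\right) + q} = -4 + \sqrt{-159} = -4 + i \sqrt{159}$)
$\frac{\left(-174049 + 130265\right) \left(-21699 - 222584\right) + r{\left(-445 \right)}}{317901 + 150762} = \frac{\left(-174049 + 130265\right) \left(-21699 - 222584\right) - \left(4 - i \sqrt{159}\right)}{317901 + 150762} = \frac{\left(-43784\right) \left(-244283\right) - \left(4 - i \sqrt{159}\right)}{468663} = \left(10695686872 - \left(4 - i \sqrt{159}\right)\right) \frac{1}{468663} = \left(10695686868 + i \sqrt{159}\right) \frac{1}{468663} = \frac{3565228956}{156221} + \frac{i \sqrt{159}}{468663}$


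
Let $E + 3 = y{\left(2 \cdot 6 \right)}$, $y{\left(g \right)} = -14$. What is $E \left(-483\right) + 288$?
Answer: $8499$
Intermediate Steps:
$E = -17$ ($E = -3 - 14 = -17$)
$E \left(-483\right) + 288 = \left(-17\right) \left(-483\right) + 288 = 8211 + 288 = 8499$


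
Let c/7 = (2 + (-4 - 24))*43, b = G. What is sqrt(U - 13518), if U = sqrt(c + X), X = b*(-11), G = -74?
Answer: sqrt(-13518 + 2*I*sqrt(1753)) ≈ 0.3601 + 116.27*I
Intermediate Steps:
b = -74
c = -7826 (c = 7*((2 + (-4 - 24))*43) = 7*((2 - 28)*43) = 7*(-26*43) = 7*(-1118) = -7826)
X = 814 (X = -74*(-11) = 814)
U = 2*I*sqrt(1753) (U = sqrt(-7826 + 814) = sqrt(-7012) = 2*I*sqrt(1753) ≈ 83.738*I)
sqrt(U - 13518) = sqrt(2*I*sqrt(1753) - 13518) = sqrt(-13518 + 2*I*sqrt(1753))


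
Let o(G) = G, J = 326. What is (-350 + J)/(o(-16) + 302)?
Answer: -12/143 ≈ -0.083916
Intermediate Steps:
(-350 + J)/(o(-16) + 302) = (-350 + 326)/(-16 + 302) = -24/286 = -24*1/286 = -12/143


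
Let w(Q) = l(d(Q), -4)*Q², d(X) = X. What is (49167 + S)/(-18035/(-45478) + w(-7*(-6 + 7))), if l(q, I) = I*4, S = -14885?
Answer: -1559076796/35636717 ≈ -43.749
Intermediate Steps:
l(q, I) = 4*I
w(Q) = -16*Q² (w(Q) = (4*(-4))*Q² = -16*Q²)
(49167 + S)/(-18035/(-45478) + w(-7*(-6 + 7))) = (49167 - 14885)/(-18035/(-45478) - 16*49*(-6 + 7)²) = 34282/(-18035*(-1/45478) - 16*(-7*1)²) = 34282/(18035/45478 - 16*(-7)²) = 34282/(18035/45478 - 16*49) = 34282/(18035/45478 - 784) = 34282/(-35636717/45478) = 34282*(-45478/35636717) = -1559076796/35636717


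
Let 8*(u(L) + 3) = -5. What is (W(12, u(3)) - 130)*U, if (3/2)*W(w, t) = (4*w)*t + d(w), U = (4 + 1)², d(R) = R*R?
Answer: -3750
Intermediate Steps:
u(L) = -29/8 (u(L) = -3 + (⅛)*(-5) = -3 - 5/8 = -29/8)
d(R) = R²
U = 25 (U = 5² = 25)
W(w, t) = 2*w²/3 + 8*t*w/3 (W(w, t) = 2*((4*w)*t + w²)/3 = 2*(4*t*w + w²)/3 = 2*(w² + 4*t*w)/3 = 2*w²/3 + 8*t*w/3)
(W(12, u(3)) - 130)*U = ((⅔)*12*(12 + 4*(-29/8)) - 130)*25 = ((⅔)*12*(12 - 29/2) - 130)*25 = ((⅔)*12*(-5/2) - 130)*25 = (-20 - 130)*25 = -150*25 = -3750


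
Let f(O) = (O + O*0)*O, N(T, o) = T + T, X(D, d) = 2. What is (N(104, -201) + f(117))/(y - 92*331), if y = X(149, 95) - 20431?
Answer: -13897/50881 ≈ -0.27313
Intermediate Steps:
N(T, o) = 2*T
f(O) = O**2 (f(O) = (O + 0)*O = O*O = O**2)
y = -20429 (y = 2 - 20431 = -20429)
(N(104, -201) + f(117))/(y - 92*331) = (2*104 + 117**2)/(-20429 - 92*331) = (208 + 13689)/(-20429 - 30452) = 13897/(-50881) = 13897*(-1/50881) = -13897/50881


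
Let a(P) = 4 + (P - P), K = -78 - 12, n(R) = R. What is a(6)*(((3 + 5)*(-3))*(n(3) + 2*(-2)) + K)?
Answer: -264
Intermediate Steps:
K = -90
a(P) = 4 (a(P) = 4 + 0 = 4)
a(6)*(((3 + 5)*(-3))*(n(3) + 2*(-2)) + K) = 4*(((3 + 5)*(-3))*(3 + 2*(-2)) - 90) = 4*((8*(-3))*(3 - 4) - 90) = 4*(-24*(-1) - 90) = 4*(24 - 90) = 4*(-66) = -264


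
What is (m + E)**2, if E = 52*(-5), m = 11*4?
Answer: 46656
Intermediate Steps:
m = 44
E = -260
(m + E)**2 = (44 - 260)**2 = (-216)**2 = 46656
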